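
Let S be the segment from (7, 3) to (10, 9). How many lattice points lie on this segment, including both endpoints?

The number of lattice points on a segment between lattice points is gcd(|Δx|,|Δy|) + 1 = gcd(3,6) + 1 = 3 + 1 = 4.

4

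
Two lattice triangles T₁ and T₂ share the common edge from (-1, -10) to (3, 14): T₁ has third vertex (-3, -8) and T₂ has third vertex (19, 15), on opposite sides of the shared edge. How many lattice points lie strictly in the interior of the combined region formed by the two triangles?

The union is the simple quadrilateral with vertices (-1, -10), (-3, -8), (3, 14), (19, 15) in order.
Using the shoelace formula, 2A = |((-1)·(-8) − (-3)·(-10)) + ((-3)·14 − 3·(-8)) + (3·15 − 19·14) + (19·(-10) − (-1)·15)| = 436, so the area is 218.
Along each edge there are gcd(|Δx|,|Δy|)+1 lattice points, so counting each shared vertex once the boundary has gcd(2,2) + gcd(6,22) + gcd(16,1) + gcd(20,25) = 2+2+1+5 = 10.
By Pick's theorem I = A − B/2 + 1 = 218 − 10/2 + 1 = 214.

214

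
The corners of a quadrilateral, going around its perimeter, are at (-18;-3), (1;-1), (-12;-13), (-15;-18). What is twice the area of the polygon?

262

By the shoelace formula, twice the signed area is |((-18)·(-1) − 1·(-3)) + (1·(-13) − (-12)·(-1)) + ((-12)·(-18) − (-15)·(-13)) + ((-15)·(-3) − (-18)·(-18))| = 262, so the area is 131.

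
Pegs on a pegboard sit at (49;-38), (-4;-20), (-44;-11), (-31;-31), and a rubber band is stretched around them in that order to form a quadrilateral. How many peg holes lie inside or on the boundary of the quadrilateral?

879

The shoelace formula gives twice the area as |(49·(-20) − (-4)·(-38)) + ((-4)·(-11) − (-44)·(-20)) + ((-44)·(-31) − (-31)·(-11)) + ((-31)·(-38) − 49·(-31))| = 1752, so the area is 876.
Summing gcd(|Δx|,|Δy|) over the edges gives the boundary count: gcd(53,18) + gcd(40,9) + gcd(13,20) + gcd(80,7) = 1+1+1+1 = 4.
Pick's theorem gives I = A − B/2 + 1 = 876 − 4/2 + 1 = 875, so the closed region contains I + B = 875 + 4 = 879 lattice points.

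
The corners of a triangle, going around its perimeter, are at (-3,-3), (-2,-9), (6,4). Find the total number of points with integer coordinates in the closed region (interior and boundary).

33

The shoelace formula gives twice the area as |((-3)·(-9) − (-2)·(-3)) + ((-2)·4 − 6·(-9)) + (6·(-3) − (-3)·4)| = 61, so the area is 61/2.
The number of boundary lattice points is Σ gcd(|Δx|,|Δy|) = gcd(1,6) + gcd(8,13) + gcd(9,7) = 1+1+1 = 3.
Pick's theorem gives I = A − B/2 + 1 = 61/2 − 3/2 + 1 = 30, so the closed region contains I + B = 30 + 3 = 33 lattice points.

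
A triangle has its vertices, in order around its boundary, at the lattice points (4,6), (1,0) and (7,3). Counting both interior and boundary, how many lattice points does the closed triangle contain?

The shoelace formula gives twice the area as |[4·0 − 1·6] + [1·3 − 7·0] + [7·6 − 4·3]| = 27, so the area is 27/2.
Summing gcd(|Δx|,|Δy|) over the edges gives the boundary count: gcd(3,6) + gcd(6,3) + gcd(3,3) = 3+3+3 = 9.
Pick's theorem gives I = A − B/2 + 1 = 27/2 − 9/2 + 1 = 10, so the closed region contains I + B = 10 + 9 = 19 lattice points.

19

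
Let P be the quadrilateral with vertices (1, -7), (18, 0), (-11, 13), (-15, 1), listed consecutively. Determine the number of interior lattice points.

318

By the shoelace formula, twice the signed area is |[1·0 − 18·(-7)] + [18·13 − (-11)·0] + [(-11)·1 − (-15)·13] + [(-15)·(-7) − 1·1]| = 648, so the area is 324.
Along each edge there are gcd(|Δx|,|Δy|)+1 lattice points, so counting each shared vertex once the boundary has gcd(17,7) + gcd(29,13) + gcd(4,12) + gcd(16,8) = 1+1+4+8 = 14.
By Pick's theorem A = I + B/2 − 1, so I = 324 − 14/2 + 1 = 318.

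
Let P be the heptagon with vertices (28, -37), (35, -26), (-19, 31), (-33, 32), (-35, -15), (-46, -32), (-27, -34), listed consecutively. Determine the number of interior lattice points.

3131

Using the shoelace formula, 2A = |(28·(-26) − 35·(-37)) + (35·31 − (-19)·(-26)) + ((-19)·32 − (-33)·31) + ((-33)·(-15) − (-35)·32) + ((-35)·(-32) − (-46)·(-15)) + ((-46)·(-34) − (-27)·(-32)) + ((-27)·(-37) − 28·(-34))| = 6269, so the area is 6269/2.
Summing gcd(|Δx|,|Δy|) over the edges gives the boundary count: gcd(7,11) + gcd(54,57) + gcd(14,1) + gcd(2,47) + gcd(11,17) + gcd(19,2) + gcd(55,3) = 1+3+1+1+1+1+1 = 9.
Pick's theorem gives I = A − B/2 + 1 = 6269/2 − 9/2 + 1 = 3131.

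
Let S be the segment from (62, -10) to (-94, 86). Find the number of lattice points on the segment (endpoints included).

The number of lattice points on a segment between lattice points is gcd(|Δx|,|Δy|) + 1 = gcd(156,96) + 1 = 12 + 1 = 13.

13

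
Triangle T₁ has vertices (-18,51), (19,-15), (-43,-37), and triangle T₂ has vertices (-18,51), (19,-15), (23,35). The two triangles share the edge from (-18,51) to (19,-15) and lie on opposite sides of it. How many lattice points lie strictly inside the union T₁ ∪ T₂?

3508

The union is the simple quadrilateral with vertices (-18,51), (-43,-37), (19,-15), (23,35) in order.
The shoelace formula gives twice the area as |[(-18)·(-37) − (-43)·51] + [(-43)·(-15) − 19·(-37)] + [19·35 − 23·(-15)] + [23·51 − (-18)·35]| = 7020, so the area is 3510.
The number of boundary lattice points is Σ gcd(|Δx|,|Δy|) = gcd(25,88) + gcd(62,22) + gcd(4,50) + gcd(41,16) = 1+2+2+1 = 6.
By Pick's theorem I = A − B/2 + 1 = 3510 − 6/2 + 1 = 3508.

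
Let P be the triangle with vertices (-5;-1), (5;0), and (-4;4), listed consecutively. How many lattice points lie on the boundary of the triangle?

3

Along each edge there are gcd(|Δx|,|Δy|)+1 lattice points, so counting each shared vertex once the boundary has gcd(10,1) + gcd(9,4) + gcd(1,5) = 1+1+1 = 3.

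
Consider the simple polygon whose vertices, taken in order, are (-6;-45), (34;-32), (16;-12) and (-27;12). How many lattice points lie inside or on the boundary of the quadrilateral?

Using the shoelace formula, 2A = |[(-6)·(-32) − 34·(-45)] + [34·(-12) − 16·(-32)] + [16·12 − (-27)·(-12)] + [(-27)·(-45) − (-6)·12]| = 2981, so the area is 1490.5.
The number of boundary lattice points is Σ gcd(|Δx|,|Δy|) = gcd(40,13) + gcd(18,20) + gcd(43,24) + gcd(21,57) = 1+2+1+3 = 7.
Pick's theorem gives I = A − B/2 + 1 = 1490.5 − 7/2 + 1 = 1488, so the closed region contains I + B = 1488 + 7 = 1495 lattice points.

1495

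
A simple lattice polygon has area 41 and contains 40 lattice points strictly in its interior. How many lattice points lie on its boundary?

Pick's theorem gives A = I + B/2 − 1, so B = 2(A − I + 1) = 2(41 − 40 + 1) = 4.

4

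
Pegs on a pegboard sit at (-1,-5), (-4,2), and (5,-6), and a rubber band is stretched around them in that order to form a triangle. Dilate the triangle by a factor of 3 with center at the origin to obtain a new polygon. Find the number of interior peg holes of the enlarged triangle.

The shoelace formula gives twice the area as |[(-1)·2 − (-4)·(-5)] + [(-4)·(-6) − 5·2] + [5·(-5) − (-1)·(-6)]| = 39, so the area is 39/2.
Along each edge there are gcd(|Δx|,|Δy|)+1 lattice points, so counting each shared vertex once the boundary has gcd(3,7) + gcd(9,8) + gcd(6,1) = 1+1+1 = 3.
Scaling by 3 multiplies the area by 3² = 9 (so the new area is 175.5) and multiplies the boundary lattice-point count by 3, giving 9.
By Pick's theorem, the interior count of the dilated polygon is 175.5 − 9/2 + 1 = 172.

172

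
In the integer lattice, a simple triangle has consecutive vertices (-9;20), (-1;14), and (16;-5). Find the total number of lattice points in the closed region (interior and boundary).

40

By the shoelace formula, twice the signed area is |[(-9)·14 − (-1)·20] + [(-1)·(-5) − 16·14] + [16·20 − (-9)·(-5)]| = 50, so the area is 25.
Along each edge there are gcd(|Δx|,|Δy|)+1 lattice points, so counting each shared vertex once the boundary has gcd(8,6) + gcd(17,19) + gcd(25,25) = 2+1+25 = 28.
Pick's theorem gives I = A − B/2 + 1 = 25 − 28/2 + 1 = 12, so the closed region contains I + B = 12 + 28 = 40 lattice points.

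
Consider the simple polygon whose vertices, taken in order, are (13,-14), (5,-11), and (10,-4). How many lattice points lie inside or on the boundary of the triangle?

38

Using the shoelace formula, 2A = |[13·(-11) − 5·(-14)] + [5·(-4) − 10·(-11)] + [10·(-14) − 13·(-4)]| = 71, so the area is 35.5.
Summing gcd(|Δx|,|Δy|) over the edges gives the boundary count: gcd(8,3) + gcd(5,7) + gcd(3,10) = 1+1+1 = 3.
Pick's theorem gives I = A − B/2 + 1 = 35.5 − 3/2 + 1 = 35, so the closed region contains I + B = 35 + 3 = 38 lattice points.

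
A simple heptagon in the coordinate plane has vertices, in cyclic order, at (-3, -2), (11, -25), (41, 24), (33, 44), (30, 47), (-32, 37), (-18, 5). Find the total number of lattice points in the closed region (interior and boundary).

2908

Using the shoelace formula, 2A = |((-3)·(-25) − 11·(-2)) + (11·24 − 41·(-25)) + (41·44 − 33·24) + (33·47 − 30·44) + (30·37 − (-32)·47) + ((-32)·5 − (-18)·37) + ((-18)·(-2) − (-3)·5)| = 5800, so the area is 2900.
Along each edge there are gcd(|Δx|,|Δy|)+1 lattice points, so counting each shared vertex once the boundary has gcd(14,23) + gcd(30,49) + gcd(8,20) + gcd(3,3) + gcd(62,10) + gcd(14,32) + gcd(15,7) = 1+1+4+3+2+2+1 = 14.
Pick's theorem gives I = A − B/2 + 1 = 2900 − 14/2 + 1 = 2894, so the closed region contains I + B = 2894 + 14 = 2908 lattice points.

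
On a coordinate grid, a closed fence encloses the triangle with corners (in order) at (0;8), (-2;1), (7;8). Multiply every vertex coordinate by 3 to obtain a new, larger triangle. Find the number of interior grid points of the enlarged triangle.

208

The shoelace formula gives twice the area as |[0·1 − (-2)·8] + [(-2)·8 − 7·1] + [7·8 − 0·8]| = 49, so the area is 24.5.
Along each edge there are gcd(|Δx|,|Δy|)+1 lattice points, so counting each shared vertex once the boundary has gcd(2,7) + gcd(9,7) + gcd(7,0) = 1+1+7 = 9.
Scaling by 3 multiplies the area by 3² = 9 (so the new area is 220.5) and multiplies the boundary lattice-point count by 3, giving 27.
By Pick's theorem, the interior count of the dilated polygon is 220.5 − 27/2 + 1 = 208.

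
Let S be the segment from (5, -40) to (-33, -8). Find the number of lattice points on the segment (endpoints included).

The number of lattice points on a segment between lattice points is gcd(|Δx|,|Δy|) + 1 = gcd(38,32) + 1 = 2 + 1 = 3.

3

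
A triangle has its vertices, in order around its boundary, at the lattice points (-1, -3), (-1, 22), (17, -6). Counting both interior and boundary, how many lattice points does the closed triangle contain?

241

Using the shoelace formula, 2A = |((-1)·22 − (-1)·(-3)) + ((-1)·(-6) − 17·22) + (17·(-3) − (-1)·(-6))| = 450, so the area is 225.
Summing gcd(|Δx|,|Δy|) over the edges gives the boundary count: gcd(0,25) + gcd(18,28) + gcd(18,3) = 25+2+3 = 30.
Pick's theorem gives I = A − B/2 + 1 = 225 − 30/2 + 1 = 211, so the closed region contains I + B = 211 + 30 = 241 lattice points.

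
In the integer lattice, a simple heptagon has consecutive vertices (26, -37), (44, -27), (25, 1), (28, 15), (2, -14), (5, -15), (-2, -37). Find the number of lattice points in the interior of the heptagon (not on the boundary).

1199

The shoelace formula gives twice the area as |(26·(-27) − 44·(-37)) + (44·1 − 25·(-27)) + (25·15 − 28·1) + (28·(-14) − 2·15) + (2·(-15) − 5·(-14)) + (5·(-37) − (-2)·(-15)) + ((-2)·(-37) − 26·(-37))| = 2431, so the area is 1215.5.
Summing gcd(|Δx|,|Δy|) over the edges gives the boundary count: gcd(18,10) + gcd(19,28) + gcd(3,14) + gcd(26,29) + gcd(3,1) + gcd(7,22) + gcd(28,0) = 2+1+1+1+1+1+28 = 35.
By Pick's theorem A = I + B/2 − 1, so I = 1215.5 − 35/2 + 1 = 1199.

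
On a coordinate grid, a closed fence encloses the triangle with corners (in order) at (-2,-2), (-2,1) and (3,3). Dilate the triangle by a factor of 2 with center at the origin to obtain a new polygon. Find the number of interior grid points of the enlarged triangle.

22

Using the shoelace formula, 2A = |((-2)·1 − (-2)·(-2)) + ((-2)·3 − 3·1) + (3·(-2) − (-2)·3)| = 15, so the area is 7.5.
The number of boundary lattice points is Σ gcd(|Δx|,|Δy|) = gcd(0,3) + gcd(5,2) + gcd(5,5) = 3+1+5 = 9.
Scaling by 2 multiplies the area by 2² = 4 (so the new area is 30) and multiplies the boundary lattice-point count by 2, giving 18.
By Pick's theorem, the interior count of the dilated polygon is 30 − 18/2 + 1 = 22.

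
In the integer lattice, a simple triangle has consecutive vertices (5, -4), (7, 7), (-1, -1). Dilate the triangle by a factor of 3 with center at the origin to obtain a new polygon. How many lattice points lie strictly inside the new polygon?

307

The shoelace formula gives twice the area as |(5·7 − 7·(-4)) + (7·(-1) − (-1)·7) + ((-1)·(-4) − 5·(-1))| = 72, so the area is 36.
Along each edge there are gcd(|Δx|,|Δy|)+1 lattice points, so counting each shared vertex once the boundary has gcd(2,11) + gcd(8,8) + gcd(6,3) = 1+8+3 = 12.
Scaling by 3 multiplies the area by 3² = 9 (so the new area is 324) and multiplies the boundary lattice-point count by 3, giving 36.
By Pick's theorem, the interior count of the dilated polygon is 324 − 36/2 + 1 = 307.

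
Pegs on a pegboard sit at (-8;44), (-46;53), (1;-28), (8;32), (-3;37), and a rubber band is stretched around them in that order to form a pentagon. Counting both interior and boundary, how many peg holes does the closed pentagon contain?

Using the shoelace formula, 2A = |((-8)·53 − (-46)·44) + ((-46)·(-28) − 1·53) + (1·32 − 8·(-28)) + (8·37 − (-3)·32) + ((-3)·44 − (-8)·37)| = 3647, so the area is 3647/2.
The number of boundary lattice points is Σ gcd(|Δx|,|Δy|) = gcd(38,9) + gcd(47,81) + gcd(7,60) + gcd(11,5) + gcd(5,7) = 1+1+1+1+1 = 5.
Pick's theorem gives I = A − B/2 + 1 = 3647/2 − 5/2 + 1 = 1822, so the closed region contains I + B = 1822 + 5 = 1827 lattice points.

1827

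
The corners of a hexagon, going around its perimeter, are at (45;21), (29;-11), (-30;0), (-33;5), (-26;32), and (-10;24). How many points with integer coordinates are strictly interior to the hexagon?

By the shoelace formula, twice the signed area is |(45·(-11) − 29·21) + (29·0 − (-30)·(-11)) + ((-30)·5 − (-33)·0) + ((-33)·32 − (-26)·5) + ((-26)·24 − (-10)·32) + ((-10)·21 − 45·24)| = 4104, so the area is 2052.
The number of boundary lattice points is Σ gcd(|Δx|,|Δy|) = gcd(16,32) + gcd(59,11) + gcd(3,5) + gcd(7,27) + gcd(16,8) + gcd(55,3) = 16+1+1+1+8+1 = 28.
By Pick's theorem A = I + B/2 − 1, so I = 2052 − 28/2 + 1 = 2039.

2039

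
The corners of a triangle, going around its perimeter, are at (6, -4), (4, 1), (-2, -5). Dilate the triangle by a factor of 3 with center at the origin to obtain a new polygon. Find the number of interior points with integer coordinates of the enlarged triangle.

By the shoelace formula, twice the signed area is |(6·1 − 4·(-4)) + (4·(-5) − (-2)·1) + ((-2)·(-4) − 6·(-5))| = 42, so the area is 21.
Along each edge there are gcd(|Δx|,|Δy|)+1 lattice points, so counting each shared vertex once the boundary has gcd(2,5) + gcd(6,6) + gcd(8,1) = 1+6+1 = 8.
Scaling by 3 multiplies the area by 3² = 9 (so the new area is 189) and multiplies the boundary lattice-point count by 3, giving 24.
By Pick's theorem, the interior count of the dilated polygon is 189 − 24/2 + 1 = 178.

178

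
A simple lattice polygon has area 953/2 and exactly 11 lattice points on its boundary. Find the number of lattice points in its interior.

From Pick's theorem, I = A − B/2 + 1 = 953/2 − 11/2 + 1 = 472.

472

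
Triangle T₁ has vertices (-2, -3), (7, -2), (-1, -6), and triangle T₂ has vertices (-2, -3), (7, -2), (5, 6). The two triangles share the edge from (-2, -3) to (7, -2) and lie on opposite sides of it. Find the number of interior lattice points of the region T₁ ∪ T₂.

The union is the simple quadrilateral with vertices (-2, -3), (-1, -6), (7, -2), (5, 6) in order.
The shoelace formula gives twice the area as |[(-2)·(-6) − (-1)·(-3)] + [(-1)·(-2) − 7·(-6)] + [7·6 − 5·(-2)] + [5·(-3) − (-2)·6]| = 102, so the area is 51.
Along each edge there are gcd(|Δx|,|Δy|)+1 lattice points, so counting each shared vertex once the boundary has gcd(1,3) + gcd(8,4) + gcd(2,8) + gcd(7,9) = 1+4+2+1 = 8.
By Pick's theorem I = A − B/2 + 1 = 51 − 8/2 + 1 = 48.

48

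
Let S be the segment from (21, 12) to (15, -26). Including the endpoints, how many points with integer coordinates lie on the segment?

The number of lattice points on a segment between lattice points is gcd(|Δx|,|Δy|) + 1 = gcd(6,38) + 1 = 2 + 1 = 3.

3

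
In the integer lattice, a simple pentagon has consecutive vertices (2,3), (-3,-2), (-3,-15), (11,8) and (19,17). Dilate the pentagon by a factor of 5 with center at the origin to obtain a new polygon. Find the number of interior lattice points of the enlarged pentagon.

By the shoelace formula, twice the signed area is |[2·(-2) − (-3)·3] + [(-3)·(-15) − (-3)·(-2)] + [(-3)·8 − 11·(-15)] + [11·17 − 19·8] + [19·3 − 2·17]| = 243, so the area is 243/2.
Summing gcd(|Δx|,|Δy|) over the edges gives the boundary count: gcd(5,5) + gcd(0,13) + gcd(14,23) + gcd(8,9) + gcd(17,14) = 5+13+1+1+1 = 21.
Scaling by 5 multiplies the area by 5² = 25 (so the new area is 3037.5) and multiplies the boundary lattice-point count by 5, giving 105.
By Pick's theorem, the interior count of the dilated polygon is 3037.5 − 105/2 + 1 = 2986.

2986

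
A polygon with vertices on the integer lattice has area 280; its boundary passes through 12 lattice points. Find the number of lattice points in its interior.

275

Pick's theorem A = I + B/2 − 1 rearranges to I = A − B/2 + 1 = 280 − 12/2 + 1 = 275.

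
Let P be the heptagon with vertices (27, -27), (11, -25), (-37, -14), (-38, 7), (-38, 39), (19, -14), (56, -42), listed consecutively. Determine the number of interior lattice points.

The shoelace formula gives twice the area as |(27·(-25) − 11·(-27)) + (11·(-14) − (-37)·(-25)) + ((-37)·7 − (-38)·(-14)) + ((-38)·39 − (-38)·7) + ((-38)·(-14) − 19·39) + (19·(-42) − 56·(-14)) + (56·(-27) − 27·(-42))| = 4065, so the area is 4065/2.
Summing gcd(|Δx|,|Δy|) over the edges gives the boundary count: gcd(16,2) + gcd(48,11) + gcd(1,21) + gcd(0,32) + gcd(57,53) + gcd(37,28) + gcd(29,15) = 2+1+1+32+1+1+1 = 39.
By Pick's theorem A = I + B/2 − 1, so I = 4065/2 − 39/2 + 1 = 2014.

2014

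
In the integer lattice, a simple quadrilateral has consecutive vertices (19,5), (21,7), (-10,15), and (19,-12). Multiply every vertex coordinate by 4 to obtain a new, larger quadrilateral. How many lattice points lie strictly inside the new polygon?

4527

By the shoelace formula, twice the signed area is |[19·7 − 21·5] + [21·15 − (-10)·7] + [(-10)·(-12) − 19·15] + [19·5 − 19·(-12)]| = 571, so the area is 285.5.
Along each edge there are gcd(|Δx|,|Δy|)+1 lattice points, so counting each shared vertex once the boundary has gcd(2,2) + gcd(31,8) + gcd(29,27) + gcd(0,17) = 2+1+1+17 = 21.
Scaling by 4 multiplies the area by 4² = 16 (so the new area is 4568) and multiplies the boundary lattice-point count by 4, giving 84.
By Pick's theorem, the interior count of the dilated polygon is 4568 − 84/2 + 1 = 4527.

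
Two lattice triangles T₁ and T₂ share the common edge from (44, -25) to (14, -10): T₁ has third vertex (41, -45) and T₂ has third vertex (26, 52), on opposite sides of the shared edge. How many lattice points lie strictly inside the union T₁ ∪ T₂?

1341

The union is the simple quadrilateral with vertices (44, -25), (41, -45), (14, -10), (26, 52) in order.
Using the shoelace formula, 2A = |(44·(-45) − 41·(-25)) + (41·(-10) − 14·(-45)) + (14·52 − 26·(-10)) + (26·(-25) − 44·52)| = 2685, so the area is 1342.5.
Along each edge there are gcd(|Δx|,|Δy|)+1 lattice points, so counting each shared vertex once the boundary has gcd(3,20) + gcd(27,35) + gcd(12,62) + gcd(18,77) = 1+1+2+1 = 5.
By Pick's theorem I = A − B/2 + 1 = 1342.5 − 5/2 + 1 = 1341.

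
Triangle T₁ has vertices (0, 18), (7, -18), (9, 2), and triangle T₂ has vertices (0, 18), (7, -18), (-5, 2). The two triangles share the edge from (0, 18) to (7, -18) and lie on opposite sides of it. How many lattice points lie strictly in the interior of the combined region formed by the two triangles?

The union is the simple quadrilateral with vertices (0, 18), (9, 2), (7, -18), (-5, 2) in order.
By the shoelace formula, twice the signed area is |(0·2 − 9·18) + (9·(-18) − 7·2) + (7·2 − (-5)·(-18)) + ((-5)·18 − 0·2)| = 504, so the area is 252.
The number of boundary lattice points is Σ gcd(|Δx|,|Δy|) = gcd(9,16) + gcd(2,20) + gcd(12,20) + gcd(5,16) = 1+2+4+1 = 8.
By Pick's theorem I = A − B/2 + 1 = 252 − 8/2 + 1 = 249.

249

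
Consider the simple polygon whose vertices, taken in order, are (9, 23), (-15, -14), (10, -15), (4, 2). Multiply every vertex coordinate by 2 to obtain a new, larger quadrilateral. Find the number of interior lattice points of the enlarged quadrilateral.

The shoelace formula gives twice the area as |(9·(-14) − (-15)·23) + ((-15)·(-15) − 10·(-14)) + (10·2 − 4·(-15)) + (4·23 − 9·2)| = 738, so the area is 369.
The number of boundary lattice points is Σ gcd(|Δx|,|Δy|) = gcd(24,37) + gcd(25,1) + gcd(6,17) + gcd(5,21) = 1+1+1+1 = 4.
Scaling by 2 multiplies the area by 2² = 4 (so the new area is 1476) and multiplies the boundary lattice-point count by 2, giving 8.
By Pick's theorem, the interior count of the dilated polygon is 1476 − 8/2 + 1 = 1473.

1473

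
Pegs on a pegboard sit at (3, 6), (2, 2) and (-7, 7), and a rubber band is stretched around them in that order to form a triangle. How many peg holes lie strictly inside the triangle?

Using the shoelace formula, 2A = |(3·2 − 2·6) + (2·7 − (-7)·2) + ((-7)·6 − 3·7)| = 41, so the area is 20.5.
Summing gcd(|Δx|,|Δy|) over the edges gives the boundary count: gcd(1,4) + gcd(9,5) + gcd(10,1) = 1+1+1 = 3.
Pick's theorem gives I = A − B/2 + 1 = 20.5 − 3/2 + 1 = 20.

20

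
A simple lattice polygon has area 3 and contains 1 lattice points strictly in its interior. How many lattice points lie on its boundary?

Pick's theorem gives A = I + B/2 − 1, so B = 2(A − I + 1) = 2(3 − 1 + 1) = 6.

6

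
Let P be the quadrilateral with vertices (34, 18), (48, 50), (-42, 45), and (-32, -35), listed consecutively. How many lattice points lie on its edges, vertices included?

The number of boundary lattice points is Σ gcd(|Δx|,|Δy|) = gcd(14,32) + gcd(90,5) + gcd(10,80) + gcd(66,53) = 2+5+10+1 = 18.

18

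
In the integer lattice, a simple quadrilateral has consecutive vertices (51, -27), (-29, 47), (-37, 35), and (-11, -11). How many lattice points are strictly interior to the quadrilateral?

1990

By the shoelace formula, twice the signed area is |[51·47 − (-29)·(-27)] + [(-29)·35 − (-37)·47] + [(-37)·(-11) − (-11)·35] + [(-11)·(-27) − 51·(-11)]| = 3988, so the area is 1994.
The number of boundary lattice points is Σ gcd(|Δx|,|Δy|) = gcd(80,74) + gcd(8,12) + gcd(26,46) + gcd(62,16) = 2+4+2+2 = 10.
By Pick's theorem A = I + B/2 − 1, so I = 1994 − 10/2 + 1 = 1990.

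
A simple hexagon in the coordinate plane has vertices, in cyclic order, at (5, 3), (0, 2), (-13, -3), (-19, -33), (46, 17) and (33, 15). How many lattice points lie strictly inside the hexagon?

870

Using the shoelace formula, 2A = |(5·2 − 0·3) + (0·(-3) − (-13)·2) + ((-13)·(-33) − (-19)·(-3)) + ((-19)·17 − 46·(-33)) + (46·15 − 33·17) + (33·3 − 5·15)| = 1756, so the area is 878.
Summing gcd(|Δx|,|Δy|) over the edges gives the boundary count: gcd(5,1) + gcd(13,5) + gcd(6,30) + gcd(65,50) + gcd(13,2) + gcd(28,12) = 1+1+6+5+1+4 = 18.
Pick's theorem gives I = A − B/2 + 1 = 878 − 18/2 + 1 = 870.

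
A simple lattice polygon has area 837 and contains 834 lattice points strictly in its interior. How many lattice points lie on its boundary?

8

Pick's theorem gives A = I + B/2 − 1, so B = 2(A − I + 1) = 2(837 − 834 + 1) = 8.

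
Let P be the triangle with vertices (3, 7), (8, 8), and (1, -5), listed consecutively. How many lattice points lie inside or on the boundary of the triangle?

Using the shoelace formula, 2A = |[3·8 − 8·7] + [8·(-5) − 1·8] + [1·7 − 3·(-5)]| = 58, so the area is 29.
The number of boundary lattice points is Σ gcd(|Δx|,|Δy|) = gcd(5,1) + gcd(7,13) + gcd(2,12) = 1+1+2 = 4.
Pick's theorem gives I = A − B/2 + 1 = 29 − 4/2 + 1 = 28, so the closed region contains I + B = 28 + 4 = 32 lattice points.

32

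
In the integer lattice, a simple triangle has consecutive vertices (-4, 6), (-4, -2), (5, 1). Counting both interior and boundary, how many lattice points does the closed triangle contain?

43

The shoelace formula gives twice the area as |[(-4)·(-2) − (-4)·6] + [(-4)·1 − 5·(-2)] + [5·6 − (-4)·1]| = 72, so the area is 36.
The number of boundary lattice points is Σ gcd(|Δx|,|Δy|) = gcd(0,8) + gcd(9,3) + gcd(9,5) = 8+3+1 = 12.
Pick's theorem gives I = A − B/2 + 1 = 36 − 12/2 + 1 = 31, so the closed region contains I + B = 31 + 12 = 43 lattice points.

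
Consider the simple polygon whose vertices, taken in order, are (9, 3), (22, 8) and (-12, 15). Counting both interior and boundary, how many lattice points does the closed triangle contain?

The shoelace formula gives twice the area as |[9·8 − 22·3] + [22·15 − (-12)·8] + [(-12)·3 − 9·15]| = 261, so the area is 261/2.
Along each edge there are gcd(|Δx|,|Δy|)+1 lattice points, so counting each shared vertex once the boundary has gcd(13,5) + gcd(34,7) + gcd(21,12) = 1+1+3 = 5.
Pick's theorem gives I = A − B/2 + 1 = 261/2 − 5/2 + 1 = 129, so the closed region contains I + B = 129 + 5 = 134 lattice points.

134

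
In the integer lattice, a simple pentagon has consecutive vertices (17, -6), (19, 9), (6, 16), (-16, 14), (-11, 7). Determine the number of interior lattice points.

421

The shoelace formula gives twice the area as |[17·9 − 19·(-6)] + [19·16 − 6·9] + [6·14 − (-16)·16] + [(-16)·7 − (-11)·14] + [(-11)·(-6) − 17·7]| = 846, so the area is 423.
Summing gcd(|Δx|,|Δy|) over the edges gives the boundary count: gcd(2,15) + gcd(13,7) + gcd(22,2) + gcd(5,7) + gcd(28,13) = 1+1+2+1+1 = 6.
By Pick's theorem A = I + B/2 − 1, so I = 423 − 6/2 + 1 = 421.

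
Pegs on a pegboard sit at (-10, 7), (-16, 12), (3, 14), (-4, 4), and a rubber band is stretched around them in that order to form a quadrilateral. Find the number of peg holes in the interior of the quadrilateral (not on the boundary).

92

The shoelace formula gives twice the area as |((-10)·12 − (-16)·7) + ((-16)·14 − 3·12) + (3·4 − (-4)·14) + ((-4)·7 − (-10)·4)| = 188, so the area is 94.
Summing gcd(|Δx|,|Δy|) over the edges gives the boundary count: gcd(6,5) + gcd(19,2) + gcd(7,10) + gcd(6,3) = 1+1+1+3 = 6.
Pick's theorem gives I = A − B/2 + 1 = 94 − 6/2 + 1 = 92.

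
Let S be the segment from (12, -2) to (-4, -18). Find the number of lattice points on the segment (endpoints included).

17

The number of lattice points on a segment between lattice points is gcd(|Δx|,|Δy|) + 1 = gcd(16,16) + 1 = 16 + 1 = 17.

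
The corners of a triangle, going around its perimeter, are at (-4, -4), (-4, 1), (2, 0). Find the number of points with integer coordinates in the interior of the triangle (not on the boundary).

By the shoelace formula, twice the signed area is |((-4)·1 − (-4)·(-4)) + ((-4)·0 − 2·1) + (2·(-4) − (-4)·0)| = 30, so the area is 15.
Summing gcd(|Δx|,|Δy|) over the edges gives the boundary count: gcd(0,5) + gcd(6,1) + gcd(6,4) = 5+1+2 = 8.
By Pick's theorem A = I + B/2 − 1, so I = 15 − 8/2 + 1 = 12.

12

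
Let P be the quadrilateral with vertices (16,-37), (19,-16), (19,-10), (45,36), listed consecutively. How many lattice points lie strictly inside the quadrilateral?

268

The shoelace formula gives twice the area as |(16·(-16) − 19·(-37)) + (19·(-10) − 19·(-16)) + (19·36 − 45·(-10)) + (45·(-37) − 16·36)| = 546, so the area is 273.
Summing gcd(|Δx|,|Δy|) over the edges gives the boundary count: gcd(3,21) + gcd(0,6) + gcd(26,46) + gcd(29,73) = 3+6+2+1 = 12.
By Pick's theorem A = I + B/2 − 1, so I = 273 − 12/2 + 1 = 268.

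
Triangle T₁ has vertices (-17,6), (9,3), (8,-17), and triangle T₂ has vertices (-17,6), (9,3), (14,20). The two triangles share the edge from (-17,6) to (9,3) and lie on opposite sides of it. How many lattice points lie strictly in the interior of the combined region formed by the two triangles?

489

The union is the simple quadrilateral with vertices (-17,6), (8,-17), (9,3), (14,20) in order.
By the shoelace formula, twice the signed area is |((-17)·(-17) − 8·6) + (8·3 − 9·(-17)) + (9·20 − 14·3) + (14·6 − (-17)·20)| = 980, so the area is 490.
The number of boundary lattice points is Σ gcd(|Δx|,|Δy|) = gcd(25,23) + gcd(1,20) + gcd(5,17) + gcd(31,14) = 1+1+1+1 = 4.
By Pick's theorem I = A − B/2 + 1 = 490 − 4/2 + 1 = 489.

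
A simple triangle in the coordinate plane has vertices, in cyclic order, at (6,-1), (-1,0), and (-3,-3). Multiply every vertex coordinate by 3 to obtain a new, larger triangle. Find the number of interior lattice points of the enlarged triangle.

100

The shoelace formula gives twice the area as |(6·0 − (-1)·(-1)) + ((-1)·(-3) − (-3)·0) + ((-3)·(-1) − 6·(-3))| = 23, so the area is 23/2.
Along each edge there are gcd(|Δx|,|Δy|)+1 lattice points, so counting each shared vertex once the boundary has gcd(7,1) + gcd(2,3) + gcd(9,2) = 1+1+1 = 3.
Scaling by 3 multiplies the area by 3² = 9 (so the new area is 103.5) and multiplies the boundary lattice-point count by 3, giving 9.
By Pick's theorem, the interior count of the dilated polygon is 103.5 − 9/2 + 1 = 100.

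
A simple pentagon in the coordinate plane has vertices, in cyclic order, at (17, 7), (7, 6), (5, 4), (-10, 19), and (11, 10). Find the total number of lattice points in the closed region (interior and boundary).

By the shoelace formula, twice the signed area is |[17·6 − 7·7] + [7·4 − 5·6] + [5·19 − (-10)·4] + [(-10)·10 − 11·19] + [11·7 − 17·10]| = 216, so the area is 108.
Along each edge there are gcd(|Δx|,|Δy|)+1 lattice points, so counting each shared vertex once the boundary has gcd(10,1) + gcd(2,2) + gcd(15,15) + gcd(21,9) + gcd(6,3) = 1+2+15+3+3 = 24.
Pick's theorem gives I = A − B/2 + 1 = 108 − 24/2 + 1 = 97, so the closed region contains I + B = 97 + 24 = 121 lattice points.

121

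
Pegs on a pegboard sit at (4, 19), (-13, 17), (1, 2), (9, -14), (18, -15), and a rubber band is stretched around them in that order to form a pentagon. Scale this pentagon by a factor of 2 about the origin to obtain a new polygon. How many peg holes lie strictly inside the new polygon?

By the shoelace formula, twice the signed area is |(4·17 − (-13)·19) + ((-13)·2 − 1·17) + (1·(-14) − 9·2) + (9·(-15) − 18·(-14)) + (18·19 − 4·(-15))| = 759, so the area is 379.5.
The number of boundary lattice points is Σ gcd(|Δx|,|Δy|) = gcd(17,2) + gcd(14,15) + gcd(8,16) + gcd(9,1) + gcd(14,34) = 1+1+8+1+2 = 13.
Scaling by 2 multiplies the area by 2² = 4 (so the new area is 1518) and multiplies the boundary lattice-point count by 2, giving 26.
By Pick's theorem, the interior count of the dilated polygon is 1518 − 26/2 + 1 = 1506.

1506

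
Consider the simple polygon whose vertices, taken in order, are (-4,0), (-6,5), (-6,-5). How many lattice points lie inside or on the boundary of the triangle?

By the shoelace formula, twice the signed area is |[(-4)·5 − (-6)·0] + [(-6)·(-5) − (-6)·5] + [(-6)·0 − (-4)·(-5)]| = 20, so the area is 10.
The number of boundary lattice points is Σ gcd(|Δx|,|Δy|) = gcd(2,5) + gcd(0,10) + gcd(2,5) = 1+10+1 = 12.
Pick's theorem gives I = A − B/2 + 1 = 10 − 12/2 + 1 = 5, so the closed region contains I + B = 5 + 12 = 17 lattice points.

17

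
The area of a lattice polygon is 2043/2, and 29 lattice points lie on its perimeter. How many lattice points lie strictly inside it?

1008

Pick's theorem A = I + B/2 − 1 rearranges to I = A − B/2 + 1 = 2043/2 − 29/2 + 1 = 1008.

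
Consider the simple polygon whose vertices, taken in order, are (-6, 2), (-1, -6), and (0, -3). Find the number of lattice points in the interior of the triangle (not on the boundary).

11

By the shoelace formula, twice the signed area is |((-6)·(-6) − (-1)·2) + ((-1)·(-3) − 0·(-6)) + (0·2 − (-6)·(-3))| = 23, so the area is 11.5.
Along each edge there are gcd(|Δx|,|Δy|)+1 lattice points, so counting each shared vertex once the boundary has gcd(5,8) + gcd(1,3) + gcd(6,5) = 1+1+1 = 3.
Pick's theorem gives I = A − B/2 + 1 = 11.5 − 3/2 + 1 = 11.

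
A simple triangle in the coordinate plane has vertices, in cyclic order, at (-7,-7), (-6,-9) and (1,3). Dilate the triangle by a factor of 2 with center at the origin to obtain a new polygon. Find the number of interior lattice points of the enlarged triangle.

Using the shoelace formula, 2A = |((-7)·(-9) − (-6)·(-7)) + ((-6)·3 − 1·(-9)) + (1·(-7) − (-7)·3)| = 26, so the area is 13.
The number of boundary lattice points is Σ gcd(|Δx|,|Δy|) = gcd(1,2) + gcd(7,12) + gcd(8,10) = 1+1+2 = 4.
Scaling by 2 multiplies the area by 2² = 4 (so the new area is 52) and multiplies the boundary lattice-point count by 2, giving 8.
By Pick's theorem, the interior count of the dilated polygon is 52 − 8/2 + 1 = 49.

49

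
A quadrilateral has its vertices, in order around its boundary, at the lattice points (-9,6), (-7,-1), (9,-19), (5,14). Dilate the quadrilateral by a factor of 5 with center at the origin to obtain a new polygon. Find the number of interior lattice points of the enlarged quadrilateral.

7111

By the shoelace formula, twice the signed area is |[(-9)·(-1) − (-7)·6] + [(-7)·(-19) − 9·(-1)] + [9·14 − 5·(-19)] + [5·6 − (-9)·14]| = 570, so the area is 285.
Summing gcd(|Δx|,|Δy|) over the edges gives the boundary count: gcd(2,7) + gcd(16,18) + gcd(4,33) + gcd(14,8) = 1+2+1+2 = 6.
Scaling by 5 multiplies the area by 5² = 25 (so the new area is 7125) and multiplies the boundary lattice-point count by 5, giving 30.
By Pick's theorem, the interior count of the dilated polygon is 7125 − 30/2 + 1 = 7111.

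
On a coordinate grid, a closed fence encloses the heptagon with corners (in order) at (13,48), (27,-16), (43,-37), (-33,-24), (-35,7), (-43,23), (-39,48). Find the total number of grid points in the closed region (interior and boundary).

The shoelace formula gives twice the area as |(13·(-16) − 27·48) + (27·(-37) − 43·(-16)) + (43·(-24) − (-33)·(-37)) + ((-33)·7 − (-35)·(-24)) + ((-35)·23 − (-43)·7) + ((-43)·48 − (-39)·23) + ((-39)·48 − 13·48)| = 9306, so the area is 4653.
Summing gcd(|Δx|,|Δy|) over the edges gives the boundary count: gcd(14,64) + gcd(16,21) + gcd(76,13) + gcd(2,31) + gcd(8,16) + gcd(4,25) + gcd(52,0) = 2+1+1+1+8+1+52 = 66.
Pick's theorem gives I = A − B/2 + 1 = 4653 − 66/2 + 1 = 4621, so the closed region contains I + B = 4621 + 66 = 4687 lattice points.

4687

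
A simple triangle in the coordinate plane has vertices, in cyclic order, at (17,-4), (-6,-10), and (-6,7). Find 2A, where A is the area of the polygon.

The shoelace formula gives twice the area as |[17·(-10) − (-6)·(-4)] + [(-6)·7 − (-6)·(-10)] + [(-6)·(-4) − 17·7]| = 391, so the area is 391/2.

391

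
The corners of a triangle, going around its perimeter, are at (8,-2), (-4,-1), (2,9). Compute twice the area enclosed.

The shoelace formula gives twice the area as |[8·(-1) − (-4)·(-2)] + [(-4)·9 − 2·(-1)] + [2·(-2) − 8·9]| = 126, so the area is 63.

126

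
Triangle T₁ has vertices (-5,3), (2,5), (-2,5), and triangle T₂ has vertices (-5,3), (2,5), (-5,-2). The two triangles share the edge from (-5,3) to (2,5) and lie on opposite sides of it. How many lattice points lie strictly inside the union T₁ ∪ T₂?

The union is the simple quadrilateral with vertices (-5,3), (-2,5), (2,5), (-5,-2) in order.
By the shoelace formula, twice the signed area is |[(-5)·5 − (-2)·3] + [(-2)·5 − 2·5] + [2·(-2) − (-5)·5] + [(-5)·3 − (-5)·(-2)]| = 43, so the area is 43/2.
Along each edge there are gcd(|Δx|,|Δy|)+1 lattice points, so counting each shared vertex once the boundary has gcd(3,2) + gcd(4,0) + gcd(7,7) + gcd(0,5) = 1+4+7+5 = 17.
By Pick's theorem I = A − B/2 + 1 = 43/2 − 17/2 + 1 = 14.

14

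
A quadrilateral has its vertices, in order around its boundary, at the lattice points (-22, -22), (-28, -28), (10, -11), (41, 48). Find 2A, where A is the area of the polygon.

1673

By the shoelace formula, twice the signed area is |((-22)·(-28) − (-28)·(-22)) + ((-28)·(-11) − 10·(-28)) + (10·48 − 41·(-11)) + (41·(-22) − (-22)·48)| = 1673, so the area is 1673/2.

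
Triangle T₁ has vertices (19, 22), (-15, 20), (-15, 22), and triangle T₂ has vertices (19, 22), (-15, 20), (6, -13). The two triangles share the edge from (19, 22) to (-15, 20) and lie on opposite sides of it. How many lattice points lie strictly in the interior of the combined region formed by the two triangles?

597

The union is the simple quadrilateral with vertices (19, 22), (-15, 22), (-15, 20), (6, -13) in order.
Using the shoelace formula, 2A = |(19·22 − (-15)·22) + ((-15)·20 − (-15)·22) + ((-15)·(-13) − 6·20) + (6·22 − 19·(-13))| = 1232, so the area is 616.
Along each edge there are gcd(|Δx|,|Δy|)+1 lattice points, so counting each shared vertex once the boundary has gcd(34,0) + gcd(0,2) + gcd(21,33) + gcd(13,35) = 34+2+3+1 = 40.
By Pick's theorem I = A − B/2 + 1 = 616 − 40/2 + 1 = 597.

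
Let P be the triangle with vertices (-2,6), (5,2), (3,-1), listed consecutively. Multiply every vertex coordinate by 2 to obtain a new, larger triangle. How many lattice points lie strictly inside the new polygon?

By the shoelace formula, twice the signed area is |[(-2)·2 − 5·6] + [5·(-1) − 3·2] + [3·6 − (-2)·(-1)]| = 29, so the area is 14.5.
The number of boundary lattice points is Σ gcd(|Δx|,|Δy|) = gcd(7,4) + gcd(2,3) + gcd(5,7) = 1+1+1 = 3.
Scaling by 2 multiplies the area by 2² = 4 (so the new area is 58) and multiplies the boundary lattice-point count by 2, giving 6.
By Pick's theorem, the interior count of the dilated polygon is 58 − 6/2 + 1 = 56.

56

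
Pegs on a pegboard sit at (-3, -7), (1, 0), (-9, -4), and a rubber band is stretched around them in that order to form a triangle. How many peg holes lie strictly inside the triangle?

The shoelace formula gives twice the area as |((-3)·0 − 1·(-7)) + (1·(-4) − (-9)·0) + ((-9)·(-7) − (-3)·(-4))| = 54, so the area is 27.
The number of boundary lattice points is Σ gcd(|Δx|,|Δy|) = gcd(4,7) + gcd(10,4) + gcd(6,3) = 1+2+3 = 6.
By Pick's theorem A = I + B/2 − 1, so I = 27 − 6/2 + 1 = 25.

25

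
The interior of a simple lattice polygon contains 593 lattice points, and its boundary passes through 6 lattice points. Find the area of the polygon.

By Pick's theorem, A = I + B/2 − 1 = 593 + 6/2 − 1 = 595.

595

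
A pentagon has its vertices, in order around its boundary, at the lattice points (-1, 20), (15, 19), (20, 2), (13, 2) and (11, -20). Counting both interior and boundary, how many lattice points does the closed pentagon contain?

377

Using the shoelace formula, 2A = |[(-1)·19 − 15·20] + [15·2 − 20·19] + [20·2 − 13·2] + [13·(-20) − 11·2] + [11·20 − (-1)·(-20)]| = 737, so the area is 737/2.
Summing gcd(|Δx|,|Δy|) over the edges gives the boundary count: gcd(16,1) + gcd(5,17) + gcd(7,0) + gcd(2,22) + gcd(12,40) = 1+1+7+2+4 = 15.
Pick's theorem gives I = A − B/2 + 1 = 737/2 − 15/2 + 1 = 362, so the closed region contains I + B = 362 + 15 = 377 lattice points.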